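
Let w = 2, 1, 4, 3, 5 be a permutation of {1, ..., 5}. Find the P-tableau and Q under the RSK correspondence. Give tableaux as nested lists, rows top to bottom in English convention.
Insert each entry of the permutation into P by Schensted row insertion, recording in Q the position of each new cell.

Insert 2: appended to row 1. P = [[2]].
Insert 1: 1 bumps 2 from row 1; 2 starts row 2. P = [[1], [2]].
Insert 4: appended to row 1. P = [[1, 4], [2]].
Insert 3: 3 bumps 4 from row 1; 4 appends to row 2. P = [[1, 3], [2, 4]].
Insert 5: appended to row 1. P = [[1, 3, 5], [2, 4]].

So P = [[1, 3, 5], [2, 4]], Q = [[1, 3, 5], [2, 4]].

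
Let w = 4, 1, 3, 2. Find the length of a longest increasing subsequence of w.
2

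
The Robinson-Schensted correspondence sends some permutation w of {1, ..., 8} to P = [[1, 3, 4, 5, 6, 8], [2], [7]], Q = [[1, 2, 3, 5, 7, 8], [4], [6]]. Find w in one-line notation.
2 3 7 4 5 1 6 8

Reverse the RSK construction: for i from n down to 1, find the cell of Q containing i, remove the entry at that cell from P, and reverse-bump it up through P; the value ejected from row 1 is w(i).

Step i=8: Q has 8 at row 1, column 6; remove that cell from P, ejecting 8. So w(8) = 8. P is now [[1, 3, 4, 5, 6], [2], [7]].
Step i=7: Q has 7 at row 1, column 5; remove that cell from P, ejecting 6. So w(7) = 6. P is now [[1, 3, 4, 5], [2], [7]].
Step i=6: Q has 6 at row 3, column 1; remove 7 from row 3 of P and reverse-bump: 7 enters row 2 and ejects 2; 2 enters row 1 and ejects 1. So w(6) = 1. P is now [[2, 3, 4, 5], [7]].
Step i=5: Q has 5 at row 1, column 4; remove that cell from P, ejecting 5. So w(5) = 5. P is now [[2, 3, 4], [7]].
Step i=4: Q has 4 at row 2, column 1; remove 7 from row 2 of P and reverse-bump: 7 enters row 1 and ejects 4. So w(4) = 4. P is now [[2, 3, 7]].
Step i=3: Q has 3 at row 1, column 3; remove that cell from P, ejecting 7. So w(3) = 7. P is now [[2, 3]].
Step i=2: Q has 2 at row 1, column 2; remove that cell from P, ejecting 3. So w(2) = 3. P is now [[2]].
Step i=1: Q has 1 at row 1, column 1; remove that cell from P, ejecting 2. So w(1) = 2. P is now [].

So w = 2 3 7 4 5 1 6 8.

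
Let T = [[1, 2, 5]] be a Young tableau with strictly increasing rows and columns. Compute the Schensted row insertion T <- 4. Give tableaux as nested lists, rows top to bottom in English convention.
In row 1, 4 replaces 5 (the leftmost entry greater than 4); 5 is bumped to row 2. 5 starts a new row 2. The new tableau is [[1, 2, 4], [5]].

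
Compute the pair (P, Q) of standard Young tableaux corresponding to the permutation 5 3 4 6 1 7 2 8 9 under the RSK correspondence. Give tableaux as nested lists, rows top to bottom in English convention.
Insert each entry of the permutation into P by Schensted row insertion, recording in Q the position of each new cell.

Insert 5: appended to row 1. P = [[5]].
Insert 3: 3 bumps 5 from row 1; 5 starts row 2. P = [[3], [5]].
Insert 4: appended to row 1. P = [[3, 4], [5]].
Insert 6: appended to row 1. P = [[3, 4, 6], [5]].
Insert 1: 1 bumps 3 from row 1; 3 bumps 5 from row 2; 5 starts row 3. P = [[1, 4, 6], [3], [5]].
Insert 7: appended to row 1. P = [[1, 4, 6, 7], [3], [5]].
Insert 2: 2 bumps 4 from row 1; 4 appends to row 2. P = [[1, 2, 6, 7], [3, 4], [5]].
Insert 8: appended to row 1. P = [[1, 2, 6, 7, 8], [3, 4], [5]].
Insert 9: appended to row 1. P = [[1, 2, 6, 7, 8, 9], [3, 4], [5]].

So P = [[1, 2, 6, 7, 8, 9], [3, 4], [5]], Q = [[1, 3, 4, 6, 8, 9], [2, 7], [5]].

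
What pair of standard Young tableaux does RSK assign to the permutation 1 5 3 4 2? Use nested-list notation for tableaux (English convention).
Insert each entry of the permutation into P by Schensted row insertion, recording in Q the position of each new cell.

After inserting 1: P = [[1]].
After inserting 5: P = [[1, 5]].
After inserting 3: P = [[1, 3], [5]].
After inserting 4: P = [[1, 3, 4], [5]].
After inserting 2: P = [[1, 2, 4], [3], [5]].

So P = [[1, 2, 4], [3], [5]], Q = [[1, 2, 4], [3], [5]].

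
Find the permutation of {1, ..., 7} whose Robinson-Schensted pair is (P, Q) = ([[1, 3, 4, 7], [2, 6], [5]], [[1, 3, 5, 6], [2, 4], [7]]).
5 2 6 3 4 7 1

Reverse RSK: for i = n, n-1, ..., 1, locate i in Q, remove the corresponding corner cell from P, and reverse-bump its entry up through P; the value ejected from row 1 is w(i).

So w = 5 2 6 3 4 7 1.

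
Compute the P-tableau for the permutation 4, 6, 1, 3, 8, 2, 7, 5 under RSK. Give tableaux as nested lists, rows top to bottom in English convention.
P = [[1, 2, 5], [3, 6, 7], [4, 8]]

Insert 4: appended to row 1. P = [[4]].
Insert 6: appended to row 1. P = [[4, 6]].
Insert 1: 1 bumps 4 from row 1; 4 starts row 2. P = [[1, 6], [4]].
Insert 3: 3 bumps 6 from row 1; 6 appends to row 2. P = [[1, 3], [4, 6]].
Insert 8: appended to row 1. P = [[1, 3, 8], [4, 6]].
Insert 2: 2 bumps 3 from row 1; 3 bumps 4 from row 2; 4 starts row 3. P = [[1, 2, 8], [3, 6], [4]].
Insert 7: 7 bumps 8 from row 1; 8 appends to row 2. P = [[1, 2, 7], [3, 6, 8], [4]].
Insert 5: 5 bumps 7 from row 1; 7 bumps 8 from row 2; 8 appends to row 3. P = [[1, 2, 5], [3, 6, 7], [4, 8]].

So P = [[1, 2, 5], [3, 6, 7], [4, 8]].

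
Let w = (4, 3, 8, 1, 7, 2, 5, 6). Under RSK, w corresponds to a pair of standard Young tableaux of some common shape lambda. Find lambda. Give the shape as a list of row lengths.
Row-insert each entry into an empty tableau.

After inserting 4: P = [[4]].
After inserting 3: P = [[3], [4]].
After inserting 8: P = [[3, 8], [4]].
After inserting 1: P = [[1, 8], [3], [4]].
After inserting 7: P = [[1, 7], [3, 8], [4]].
After inserting 2: P = [[1, 2], [3, 7], [4, 8]].
After inserting 5: P = [[1, 2, 5], [3, 7], [4, 8]].
After inserting 6: P = [[1, 2, 5, 6], [3, 7], [4, 8]].

The final insertion tableau P = [[1, 2, 5, 6], [3, 7], [4, 8]] has shape [4, 2, 2].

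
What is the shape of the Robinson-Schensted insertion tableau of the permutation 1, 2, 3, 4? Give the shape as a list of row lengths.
Row-insert each entry into an empty tableau.

After inserting 1: P = [[1]].
After inserting 2: P = [[1, 2]].
After inserting 3: P = [[1, 2, 3]].
After inserting 4: P = [[1, 2, 3, 4]].

The final insertion tableau P = [[1, 2, 3, 4]] has shape [4].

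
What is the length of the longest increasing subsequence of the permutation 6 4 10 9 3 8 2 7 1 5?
2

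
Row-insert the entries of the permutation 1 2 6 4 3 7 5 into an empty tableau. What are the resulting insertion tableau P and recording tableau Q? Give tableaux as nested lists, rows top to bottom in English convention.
Insert each entry of the permutation into P by Schensted row insertion, recording in Q the position of each new cell.

Insert 1: appended to row 1. P = [[1]].
Insert 2: appended to row 1. P = [[1, 2]].
Insert 6: appended to row 1. P = [[1, 2, 6]].
Insert 4: 4 bumps 6 from row 1; 6 starts row 2. P = [[1, 2, 4], [6]].
Insert 3: 3 bumps 4 from row 1; 4 bumps 6 from row 2; 6 starts row 3. P = [[1, 2, 3], [4], [6]].
Insert 7: appended to row 1. P = [[1, 2, 3, 7], [4], [6]].
Insert 5: 5 bumps 7 from row 1; 7 appends to row 2. P = [[1, 2, 3, 5], [4, 7], [6]].

So P = [[1, 2, 3, 5], [4, 7], [6]], Q = [[1, 2, 3, 6], [4, 7], [5]].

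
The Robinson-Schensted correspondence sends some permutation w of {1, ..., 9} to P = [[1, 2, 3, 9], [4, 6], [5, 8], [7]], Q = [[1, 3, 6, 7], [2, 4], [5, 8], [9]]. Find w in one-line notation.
7 1 8 5 2 6 9 4 3

Reverse the RSK construction: for i from n down to 1, find the cell of Q containing i, remove the entry at that cell from P, and reverse-bump it up through P; the value ejected from row 1 is w(i).

Step i=9: Q has 9 at row 4, column 1; remove 7 from row 4 of P and reverse-bump: 7 enters row 3 and ejects 5; 5 enters row 2 and ejects 4; 4 enters row 1 and ejects 3. So w(9) = 3. P is now [[1, 2, 4, 9], [5, 6], [7, 8]].
Step i=8: Q has 8 at row 3, column 2; remove 8 from row 3 of P and reverse-bump: 8 enters row 2 and ejects 6; 6 enters row 1 and ejects 4. So w(8) = 4. P is now [[1, 2, 6, 9], [5, 8], [7]].
Step i=7: Q has 7 at row 1, column 4; remove that cell from P, ejecting 9. So w(7) = 9. P is now [[1, 2, 6], [5, 8], [7]].
Step i=6: Q has 6 at row 1, column 3; remove that cell from P, ejecting 6. So w(6) = 6. P is now [[1, 2], [5, 8], [7]].
Step i=5: Q has 5 at row 3, column 1; remove 7 from row 3 of P and reverse-bump: 7 enters row 2 and ejects 5; 5 enters row 1 and ejects 2. So w(5) = 2. P is now [[1, 5], [7, 8]].
Step i=4: Q has 4 at row 2, column 2; remove 8 from row 2 of P and reverse-bump: 8 enters row 1 and ejects 5. So w(4) = 5. P is now [[1, 8], [7]].
Step i=3: Q has 3 at row 1, column 2; remove that cell from P, ejecting 8. So w(3) = 8. P is now [[1], [7]].
Step i=2: Q has 2 at row 2, column 1; remove 7 from row 2 of P and reverse-bump: 7 enters row 1 and ejects 1. So w(2) = 1. P is now [[7]].
Step i=1: Q has 1 at row 1, column 1; remove that cell from P, ejecting 7. So w(1) = 7. P is now [].

So w = 7 1 8 5 2 6 9 4 3.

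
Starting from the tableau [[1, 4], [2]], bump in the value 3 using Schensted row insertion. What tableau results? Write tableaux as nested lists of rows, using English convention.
In row 1, 3 replaces 4 (the leftmost entry greater than 3); 4 is bumped to row 2. 4 is appended to row 2. The new tableau is [[1, 3], [2, 4]].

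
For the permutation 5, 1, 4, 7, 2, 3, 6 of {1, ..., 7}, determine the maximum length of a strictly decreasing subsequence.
3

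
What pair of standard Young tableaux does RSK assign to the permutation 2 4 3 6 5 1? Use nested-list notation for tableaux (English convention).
P = [[1, 3, 5], [2, 6], [4]], Q = [[1, 2, 4], [3, 5], [6]]

Insert each entry of the permutation into P by Schensted row insertion, recording in Q the position of each new cell.

Insert 2: appended to row 1. P = [[2]].
Insert 4: appended to row 1. P = [[2, 4]].
Insert 3: 3 bumps 4 from row 1; 4 starts row 2. P = [[2, 3], [4]].
Insert 6: appended to row 1. P = [[2, 3, 6], [4]].
Insert 5: 5 bumps 6 from row 1; 6 appends to row 2. P = [[2, 3, 5], [4, 6]].
Insert 1: 1 bumps 2 from row 1; 2 bumps 4 from row 2; 4 starts row 3. P = [[1, 3, 5], [2, 6], [4]].

So P = [[1, 3, 5], [2, 6], [4]], Q = [[1, 2, 4], [3, 5], [6]].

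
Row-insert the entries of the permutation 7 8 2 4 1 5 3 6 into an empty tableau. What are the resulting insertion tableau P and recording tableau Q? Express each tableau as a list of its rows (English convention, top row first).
Insert each entry of the permutation into P by Schensted row insertion, recording in Q the position of each new cell.

Insert 7: appended to row 1. P = [[7]].
Insert 8: appended to row 1. P = [[7, 8]].
Insert 2: 2 bumps 7 from row 1; 7 starts row 2. P = [[2, 8], [7]].
Insert 4: 4 bumps 8 from row 1; 8 appends to row 2. P = [[2, 4], [7, 8]].
Insert 1: 1 bumps 2 from row 1; 2 bumps 7 from row 2; 7 starts row 3. P = [[1, 4], [2, 8], [7]].
Insert 5: appended to row 1. P = [[1, 4, 5], [2, 8], [7]].
Insert 3: 3 bumps 4 from row 1; 4 bumps 8 from row 2; 8 appends to row 3. P = [[1, 3, 5], [2, 4], [7, 8]].
Insert 6: appended to row 1. P = [[1, 3, 5, 6], [2, 4], [7, 8]].

So P = [[1, 3, 5, 6], [2, 4], [7, 8]], Q = [[1, 2, 6, 8], [3, 4], [5, 7]].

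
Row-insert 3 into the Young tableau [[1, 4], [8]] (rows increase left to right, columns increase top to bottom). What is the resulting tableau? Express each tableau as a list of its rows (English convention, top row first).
[[1, 3], [4], [8]]

In row 1, 3 replaces 4 (the leftmost entry greater than 3); 4 is bumped to row 2. In row 2, 4 replaces 8 (the leftmost entry greater than 4); 8 is bumped to row 3. 8 starts a new row 3. The new tableau is [[1, 3], [4], [8]].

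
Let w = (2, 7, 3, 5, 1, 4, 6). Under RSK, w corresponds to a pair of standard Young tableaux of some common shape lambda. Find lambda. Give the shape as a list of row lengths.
Row-insert each entry into an empty tableau.

After inserting 2: P = [[2]].
After inserting 7: P = [[2, 7]].
After inserting 3: P = [[2, 3], [7]].
After inserting 5: P = [[2, 3, 5], [7]].
After inserting 1: P = [[1, 3, 5], [2], [7]].
After inserting 4: P = [[1, 3, 4], [2, 5], [7]].
After inserting 6: P = [[1, 3, 4, 6], [2, 5], [7]].

The final insertion tableau P = [[1, 3, 4, 6], [2, 5], [7]] has shape [4, 2, 1].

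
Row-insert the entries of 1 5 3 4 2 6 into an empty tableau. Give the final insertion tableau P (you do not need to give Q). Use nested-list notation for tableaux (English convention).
Insert 1: appended to row 1. P = [[1]].
Insert 5: appended to row 1. P = [[1, 5]].
Insert 3: 3 bumps 5 from row 1; 5 starts row 2. P = [[1, 3], [5]].
Insert 4: appended to row 1. P = [[1, 3, 4], [5]].
Insert 2: 2 bumps 3 from row 1; 3 bumps 5 from row 2; 5 starts row 3. P = [[1, 2, 4], [3], [5]].
Insert 6: appended to row 1. P = [[1, 2, 4, 6], [3], [5]].

So P = [[1, 2, 4, 6], [3], [5]].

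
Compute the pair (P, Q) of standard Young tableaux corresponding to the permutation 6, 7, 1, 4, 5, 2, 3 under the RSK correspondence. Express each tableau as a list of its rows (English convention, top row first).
P = [[1, 2, 3], [4, 5], [6, 7]], Q = [[1, 2, 5], [3, 4], [6, 7]]

Insert each entry of the permutation into P by Schensted row insertion, recording in Q the position of each new cell.

Insert 6: appended to row 1. P = [[6]].
Insert 7: appended to row 1. P = [[6, 7]].
Insert 1: 1 bumps 6 from row 1; 6 starts row 2. P = [[1, 7], [6]].
Insert 4: 4 bumps 7 from row 1; 7 appends to row 2. P = [[1, 4], [6, 7]].
Insert 5: appended to row 1. P = [[1, 4, 5], [6, 7]].
Insert 2: 2 bumps 4 from row 1; 4 bumps 6 from row 2; 6 starts row 3. P = [[1, 2, 5], [4, 7], [6]].
Insert 3: 3 bumps 5 from row 1; 5 bumps 7 from row 2; 7 appends to row 3. P = [[1, 2, 3], [4, 5], [6, 7]].

So P = [[1, 2, 3], [4, 5], [6, 7]], Q = [[1, 2, 5], [3, 4], [6, 7]].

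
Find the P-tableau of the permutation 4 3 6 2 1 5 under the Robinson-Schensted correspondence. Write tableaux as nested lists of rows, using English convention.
P = [[1, 5], [2, 6], [3], [4]]

Insert 4: appended to row 1. P = [[4]].
Insert 3: 3 bumps 4 from row 1; 4 starts row 2. P = [[3], [4]].
Insert 6: appended to row 1. P = [[3, 6], [4]].
Insert 2: 2 bumps 3 from row 1; 3 bumps 4 from row 2; 4 starts row 3. P = [[2, 6], [3], [4]].
Insert 1: 1 bumps 2 from row 1; 2 bumps 3 from row 2; 3 bumps 4 from row 3; 4 starts row 4. P = [[1, 6], [2], [3], [4]].
Insert 5: 5 bumps 6 from row 1; 6 appends to row 2. P = [[1, 5], [2, 6], [3], [4]].

So P = [[1, 5], [2, 6], [3], [4]].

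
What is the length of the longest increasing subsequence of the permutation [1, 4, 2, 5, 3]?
3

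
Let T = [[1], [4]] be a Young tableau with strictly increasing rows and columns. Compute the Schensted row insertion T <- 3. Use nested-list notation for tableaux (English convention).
[[1, 3], [4]]

3 is larger than every entry of row 1, so it is appended to row 1. The new tableau is [[1, 3], [4]].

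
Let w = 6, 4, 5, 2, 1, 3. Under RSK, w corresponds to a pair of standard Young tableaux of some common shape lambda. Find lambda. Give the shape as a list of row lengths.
Row-insert each entry into an empty tableau.

After inserting 6: P = [[6]].
After inserting 4: P = [[4], [6]].
After inserting 5: P = [[4, 5], [6]].
After inserting 2: P = [[2, 5], [4], [6]].
After inserting 1: P = [[1, 5], [2], [4], [6]].
After inserting 3: P = [[1, 3], [2, 5], [4], [6]].

The final insertion tableau P = [[1, 3], [2, 5], [4], [6]] has shape [2, 2, 1, 1].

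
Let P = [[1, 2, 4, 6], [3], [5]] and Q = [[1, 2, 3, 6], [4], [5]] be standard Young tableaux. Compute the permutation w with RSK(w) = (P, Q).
1 3 5 4 2 6

Reverse RSK: for i = n, n-1, ..., 1, locate i in Q, remove the corresponding corner cell from P, and reverse-bump its entry up through P; the value ejected from row 1 is w(i).

So w = 1 3 5 4 2 6.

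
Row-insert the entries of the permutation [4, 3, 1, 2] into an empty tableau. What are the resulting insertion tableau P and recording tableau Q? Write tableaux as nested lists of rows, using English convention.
Insert each entry of the permutation into P by Schensted row insertion, recording in Q the position of each new cell.

Insert 4: appended to row 1. P = [[4]].
Insert 3: 3 bumps 4 from row 1; 4 starts row 2. P = [[3], [4]].
Insert 1: 1 bumps 3 from row 1; 3 bumps 4 from row 2; 4 starts row 3. P = [[1], [3], [4]].
Insert 2: appended to row 1. P = [[1, 2], [3], [4]].

So P = [[1, 2], [3], [4]], Q = [[1, 4], [2], [3]].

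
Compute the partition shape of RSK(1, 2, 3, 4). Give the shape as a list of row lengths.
[4]

Row-insert each entry into an empty tableau.

After inserting 1: P = [[1]].
After inserting 2: P = [[1, 2]].
After inserting 3: P = [[1, 2, 3]].
After inserting 4: P = [[1, 2, 3, 4]].

The final insertion tableau P = [[1, 2, 3, 4]] has shape [4].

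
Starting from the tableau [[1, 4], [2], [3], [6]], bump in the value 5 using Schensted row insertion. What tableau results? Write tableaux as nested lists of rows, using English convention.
[[1, 4, 5], [2], [3], [6]]

5 is larger than every entry of row 1, so it is appended to row 1. The new tableau is [[1, 4, 5], [2], [3], [6]].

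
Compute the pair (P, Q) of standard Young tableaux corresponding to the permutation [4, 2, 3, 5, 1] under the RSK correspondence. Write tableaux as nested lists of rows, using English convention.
Insert each entry of the permutation into P by Schensted row insertion, recording in Q the position of each new cell.

Insert 4: appended to row 1. P = [[4]], Q = [[1]].
Insert 2: 2 bumps 4 from row 1; 4 starts row 2. P = [[2], [4]], Q = [[1], [2]].
Insert 3: appended to row 1. P = [[2, 3], [4]], Q = [[1, 3], [2]].
Insert 5: appended to row 1. P = [[2, 3, 5], [4]], Q = [[1, 3, 4], [2]].
Insert 1: 1 bumps 2 from row 1; 2 bumps 4 from row 2; 4 starts row 3. P = [[1, 3, 5], [2], [4]], Q = [[1, 3, 4], [2], [5]].

So P = [[1, 3, 5], [2], [4]], Q = [[1, 3, 4], [2], [5]].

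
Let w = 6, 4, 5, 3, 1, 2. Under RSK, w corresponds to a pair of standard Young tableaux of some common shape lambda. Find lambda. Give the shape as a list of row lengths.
Row-insert each entry into an empty tableau.

After inserting 6: P = [[6]].
After inserting 4: P = [[4], [6]].
After inserting 5: P = [[4, 5], [6]].
After inserting 3: P = [[3, 5], [4], [6]].
After inserting 1: P = [[1, 5], [3], [4], [6]].
After inserting 2: P = [[1, 2], [3, 5], [4], [6]].

The final insertion tableau P = [[1, 2], [3, 5], [4], [6]] has shape [2, 2, 1, 1].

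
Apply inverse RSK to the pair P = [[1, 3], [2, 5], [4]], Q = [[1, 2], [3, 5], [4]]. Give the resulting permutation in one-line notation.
Reverse the RSK construction: for i from n down to 1, find the cell of Q containing i, remove the entry at that cell from P, and reverse-bump it up through P; the value ejected from row 1 is w(i).

Step i=5: Q has 5 at row 2, column 2; remove 5 from row 2 of P and reverse-bump: 5 enters row 1 and ejects 3. So w(5) = 3. P is now [[1, 5], [2], [4]].
Step i=4: Q has 4 at row 3, column 1; remove 4 from row 3 of P and reverse-bump: 4 enters row 2 and ejects 2; 2 enters row 1 and ejects 1. So w(4) = 1. P is now [[2, 5], [4]].
Step i=3: Q has 3 at row 2, column 1; remove 4 from row 2 of P and reverse-bump: 4 enters row 1 and ejects 2. So w(3) = 2. P is now [[4, 5]].
Step i=2: Q has 2 at row 1, column 2; remove that cell from P, ejecting 5. So w(2) = 5. P is now [[4]].
Step i=1: Q has 1 at row 1, column 1; remove that cell from P, ejecting 4. So w(1) = 4. P is now [].

So w = 4 5 2 1 3.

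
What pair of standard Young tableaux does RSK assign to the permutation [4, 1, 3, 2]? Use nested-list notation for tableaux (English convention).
Insert each entry of the permutation into P by Schensted row insertion, recording in Q the position of each new cell.

After inserting 4: P = [[4]].
After inserting 1: P = [[1], [4]].
After inserting 3: P = [[1, 3], [4]].
After inserting 2: P = [[1, 2], [3], [4]].

So P = [[1, 2], [3], [4]], Q = [[1, 3], [2], [4]].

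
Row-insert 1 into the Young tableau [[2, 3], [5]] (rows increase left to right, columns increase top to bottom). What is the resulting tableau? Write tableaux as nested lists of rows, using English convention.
[[1, 3], [2], [5]]

In row 1, 1 replaces 2 (the leftmost entry greater than 1); 2 is bumped to row 2. In row 2, 2 replaces 5 (the leftmost entry greater than 2); 5 is bumped to row 3. 5 starts a new row 3. The new tableau is [[1, 3], [2], [5]].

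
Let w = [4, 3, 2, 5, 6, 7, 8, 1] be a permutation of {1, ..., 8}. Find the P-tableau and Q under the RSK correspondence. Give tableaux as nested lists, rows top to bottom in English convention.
P = [[1, 5, 6, 7, 8], [2], [3], [4]], Q = [[1, 4, 5, 6, 7], [2], [3], [8]]

Insert each entry of the permutation into P by Schensted row insertion, recording in Q the position of each new cell.

Insert 4: appended to row 1. P = [[4]], Q = [[1]].
Insert 3: 3 bumps 4 from row 1; 4 starts row 2. P = [[3], [4]], Q = [[1], [2]].
Insert 2: 2 bumps 3 from row 1; 3 bumps 4 from row 2; 4 starts row 3. P = [[2], [3], [4]], Q = [[1], [2], [3]].
Insert 5: appended to row 1. P = [[2, 5], [3], [4]], Q = [[1, 4], [2], [3]].
Insert 6: appended to row 1. P = [[2, 5, 6], [3], [4]], Q = [[1, 4, 5], [2], [3]].
Insert 7: appended to row 1. P = [[2, 5, 6, 7], [3], [4]], Q = [[1, 4, 5, 6], [2], [3]].
Insert 8: appended to row 1. P = [[2, 5, 6, 7, 8], [3], [4]], Q = [[1, 4, 5, 6, 7], [2], [3]].
Insert 1: 1 bumps 2 from row 1; 2 bumps 3 from row 2; 3 bumps 4 from row 3; 4 starts row 4. P = [[1, 5, 6, 7, 8], [2], [3], [4]], Q = [[1, 4, 5, 6, 7], [2], [3], [8]].

So P = [[1, 5, 6, 7, 8], [2], [3], [4]], Q = [[1, 4, 5, 6, 7], [2], [3], [8]].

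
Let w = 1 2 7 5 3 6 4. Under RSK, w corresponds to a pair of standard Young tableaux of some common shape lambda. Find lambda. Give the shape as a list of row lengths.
[4, 2, 1]

Row-insert each entry into an empty tableau.

After inserting 1: P = [[1]].
After inserting 2: P = [[1, 2]].
After inserting 7: P = [[1, 2, 7]].
After inserting 5: P = [[1, 2, 5], [7]].
After inserting 3: P = [[1, 2, 3], [5], [7]].
After inserting 6: P = [[1, 2, 3, 6], [5], [7]].
After inserting 4: P = [[1, 2, 3, 4], [5, 6], [7]].

The final insertion tableau P = [[1, 2, 3, 4], [5, 6], [7]] has shape [4, 2, 1].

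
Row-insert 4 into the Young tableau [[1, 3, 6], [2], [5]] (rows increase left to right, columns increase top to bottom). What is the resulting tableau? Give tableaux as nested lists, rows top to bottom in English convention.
In row 1, 4 replaces 6 (the leftmost entry greater than 4); 6 is bumped to row 2. 6 is appended to row 2. The new tableau is [[1, 3, 4], [2, 6], [5]].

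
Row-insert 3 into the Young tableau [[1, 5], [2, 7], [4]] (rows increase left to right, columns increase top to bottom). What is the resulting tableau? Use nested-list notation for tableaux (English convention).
[[1, 3], [2, 5], [4, 7]]

In row 1, 3 replaces 5 (the leftmost entry greater than 3); 5 is bumped to row 2. In row 2, 5 replaces 7 (the leftmost entry greater than 5); 7 is bumped to row 3. 7 is appended to row 3. The new tableau is [[1, 3], [2, 5], [4, 7]].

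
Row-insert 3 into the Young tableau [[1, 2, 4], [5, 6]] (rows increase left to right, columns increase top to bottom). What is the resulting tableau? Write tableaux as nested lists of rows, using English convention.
In row 1, 3 replaces 4 (the leftmost entry greater than 3); 4 is bumped to row 2. In row 2, 4 replaces 5 (the leftmost entry greater than 4); 5 is bumped to row 3. 5 starts a new row 3. The new tableau is [[1, 2, 3], [4, 6], [5]].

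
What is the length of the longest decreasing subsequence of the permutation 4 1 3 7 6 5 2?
4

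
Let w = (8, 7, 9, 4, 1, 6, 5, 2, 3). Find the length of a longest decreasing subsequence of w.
5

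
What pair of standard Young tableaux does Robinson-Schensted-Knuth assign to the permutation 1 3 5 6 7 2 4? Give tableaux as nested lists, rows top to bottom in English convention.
P = [[1, 2, 4, 6, 7], [3, 5]], Q = [[1, 2, 3, 4, 5], [6, 7]]

Insert each entry of the permutation into P by Schensted row insertion, recording in Q the position of each new cell.

Insert 1: appended to row 1. P = [[1]], Q = [[1]].
Insert 3: appended to row 1. P = [[1, 3]], Q = [[1, 2]].
Insert 5: appended to row 1. P = [[1, 3, 5]], Q = [[1, 2, 3]].
Insert 6: appended to row 1. P = [[1, 3, 5, 6]], Q = [[1, 2, 3, 4]].
Insert 7: appended to row 1. P = [[1, 3, 5, 6, 7]], Q = [[1, 2, 3, 4, 5]].
Insert 2: 2 bumps 3 from row 1; 3 starts row 2. P = [[1, 2, 5, 6, 7], [3]], Q = [[1, 2, 3, 4, 5], [6]].
Insert 4: 4 bumps 5 from row 1; 5 appends to row 2. P = [[1, 2, 4, 6, 7], [3, 5]], Q = [[1, 2, 3, 4, 5], [6, 7]].

So P = [[1, 2, 4, 6, 7], [3, 5]], Q = [[1, 2, 3, 4, 5], [6, 7]].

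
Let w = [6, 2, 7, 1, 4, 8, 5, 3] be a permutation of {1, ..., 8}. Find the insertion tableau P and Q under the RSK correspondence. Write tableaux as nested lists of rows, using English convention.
P = [[1, 3, 5], [2, 4, 8], [6, 7]], Q = [[1, 3, 6], [2, 5, 7], [4, 8]]

Insert each entry of the permutation into P by Schensted row insertion, recording in Q the position of each new cell.

Insert 6: appended to row 1. P = [[6]].
Insert 2: 2 bumps 6 from row 1; 6 starts row 2. P = [[2], [6]].
Insert 7: appended to row 1. P = [[2, 7], [6]].
Insert 1: 1 bumps 2 from row 1; 2 bumps 6 from row 2; 6 starts row 3. P = [[1, 7], [2], [6]].
Insert 4: 4 bumps 7 from row 1; 7 appends to row 2. P = [[1, 4], [2, 7], [6]].
Insert 8: appended to row 1. P = [[1, 4, 8], [2, 7], [6]].
Insert 5: 5 bumps 8 from row 1; 8 appends to row 2. P = [[1, 4, 5], [2, 7, 8], [6]].
Insert 3: 3 bumps 4 from row 1; 4 bumps 7 from row 2; 7 appends to row 3. P = [[1, 3, 5], [2, 4, 8], [6, 7]].

So P = [[1, 3, 5], [2, 4, 8], [6, 7]], Q = [[1, 3, 6], [2, 5, 7], [4, 8]].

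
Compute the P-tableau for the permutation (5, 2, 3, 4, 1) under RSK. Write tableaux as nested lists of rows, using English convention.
Insert 5: appended to row 1. P = [[5]].
Insert 2: 2 bumps 5 from row 1; 5 starts row 2. P = [[2], [5]].
Insert 3: appended to row 1. P = [[2, 3], [5]].
Insert 4: appended to row 1. P = [[2, 3, 4], [5]].
Insert 1: 1 bumps 2 from row 1; 2 bumps 5 from row 2; 5 starts row 3. P = [[1, 3, 4], [2], [5]].

So P = [[1, 3, 4], [2], [5]].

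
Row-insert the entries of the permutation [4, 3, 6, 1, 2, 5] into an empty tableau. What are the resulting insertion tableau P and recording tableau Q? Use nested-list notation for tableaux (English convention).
P = [[1, 2, 5], [3, 6], [4]], Q = [[1, 3, 6], [2, 5], [4]]

Insert each entry of the permutation into P by Schensted row insertion, recording in Q the position of each new cell.

Insert 4: appended to row 1. P = [[4]].
Insert 3: 3 bumps 4 from row 1; 4 starts row 2. P = [[3], [4]].
Insert 6: appended to row 1. P = [[3, 6], [4]].
Insert 1: 1 bumps 3 from row 1; 3 bumps 4 from row 2; 4 starts row 3. P = [[1, 6], [3], [4]].
Insert 2: 2 bumps 6 from row 1; 6 appends to row 2. P = [[1, 2], [3, 6], [4]].
Insert 5: appended to row 1. P = [[1, 2, 5], [3, 6], [4]].

So P = [[1, 2, 5], [3, 6], [4]], Q = [[1, 3, 6], [2, 5], [4]].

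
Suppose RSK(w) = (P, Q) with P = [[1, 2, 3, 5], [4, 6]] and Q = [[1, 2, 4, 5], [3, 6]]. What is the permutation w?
Reverse RSK: for i = n, n-1, ..., 1, locate i in Q, remove the corresponding corner cell from P, and reverse-bump its entry up through P; the value ejected from row 1 is w(i).

So w = 1 4 2 3 6 5.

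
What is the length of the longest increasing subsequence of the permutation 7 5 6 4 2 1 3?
2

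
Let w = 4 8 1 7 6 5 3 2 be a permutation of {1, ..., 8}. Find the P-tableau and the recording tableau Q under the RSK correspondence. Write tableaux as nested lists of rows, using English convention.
Insert each entry of the permutation into P by Schensted row insertion, recording in Q the position of each new cell.

Insert 4: appended to row 1. P = [[4]].
Insert 8: appended to row 1. P = [[4, 8]].
Insert 1: 1 bumps 4 from row 1; 4 starts row 2. P = [[1, 8], [4]].
Insert 7: 7 bumps 8 from row 1; 8 appends to row 2. P = [[1, 7], [4, 8]].
Insert 6: 6 bumps 7 from row 1; 7 bumps 8 from row 2; 8 starts row 3. P = [[1, 6], [4, 7], [8]].
Insert 5: 5 bumps 6 from row 1; 6 bumps 7 from row 2; 7 bumps 8 from row 3; 8 starts row 4. P = [[1, 5], [4, 6], [7], [8]].
Insert 3: 3 bumps 5 from row 1; 5 bumps 6 from row 2; 6 bumps 7 from row 3; 7 bumps 8 from row 4; 8 starts row 5. P = [[1, 3], [4, 5], [6], [7], [8]].
Insert 2: 2 bumps 3 from row 1; 3 bumps 4 from row 2; 4 bumps 6 from row 3; 6 bumps 7 from row 4; 7 bumps 8 from row 5; 8 starts row 6. P = [[1, 2], [3, 5], [4], [6], [7], [8]].

So P = [[1, 2], [3, 5], [4], [6], [7], [8]], Q = [[1, 2], [3, 4], [5], [6], [7], [8]].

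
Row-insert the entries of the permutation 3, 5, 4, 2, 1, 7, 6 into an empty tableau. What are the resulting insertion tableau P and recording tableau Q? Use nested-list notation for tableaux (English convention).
Insert each entry of the permutation into P by Schensted row insertion, recording in Q the position of each new cell.

Insert 3: appended to row 1. P = [[3]], Q = [[1]].
Insert 5: appended to row 1. P = [[3, 5]], Q = [[1, 2]].
Insert 4: 4 bumps 5 from row 1; 5 starts row 2. P = [[3, 4], [5]], Q = [[1, 2], [3]].
Insert 2: 2 bumps 3 from row 1; 3 bumps 5 from row 2; 5 starts row 3. P = [[2, 4], [3], [5]], Q = [[1, 2], [3], [4]].
Insert 1: 1 bumps 2 from row 1; 2 bumps 3 from row 2; 3 bumps 5 from row 3; 5 starts row 4. P = [[1, 4], [2], [3], [5]], Q = [[1, 2], [3], [4], [5]].
Insert 7: appended to row 1. P = [[1, 4, 7], [2], [3], [5]], Q = [[1, 2, 6], [3], [4], [5]].
Insert 6: 6 bumps 7 from row 1; 7 appends to row 2. P = [[1, 4, 6], [2, 7], [3], [5]], Q = [[1, 2, 6], [3, 7], [4], [5]].

So P = [[1, 4, 6], [2, 7], [3], [5]], Q = [[1, 2, 6], [3, 7], [4], [5]].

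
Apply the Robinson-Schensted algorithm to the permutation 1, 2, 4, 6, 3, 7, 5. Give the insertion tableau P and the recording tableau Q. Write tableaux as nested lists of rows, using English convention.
Insert each entry of the permutation into P by Schensted row insertion, recording in Q the position of each new cell.

Insert 1: appended to row 1. P = [[1]].
Insert 2: appended to row 1. P = [[1, 2]].
Insert 4: appended to row 1. P = [[1, 2, 4]].
Insert 6: appended to row 1. P = [[1, 2, 4, 6]].
Insert 3: 3 bumps 4 from row 1; 4 starts row 2. P = [[1, 2, 3, 6], [4]].
Insert 7: appended to row 1. P = [[1, 2, 3, 6, 7], [4]].
Insert 5: 5 bumps 6 from row 1; 6 appends to row 2. P = [[1, 2, 3, 5, 7], [4, 6]].

So P = [[1, 2, 3, 5, 7], [4, 6]], Q = [[1, 2, 3, 4, 6], [5, 7]].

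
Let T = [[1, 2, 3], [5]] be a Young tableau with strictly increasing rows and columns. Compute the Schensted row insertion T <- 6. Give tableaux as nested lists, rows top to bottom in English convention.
6 is larger than every entry of row 1, so it is appended to row 1. The new tableau is [[1, 2, 3, 6], [5]].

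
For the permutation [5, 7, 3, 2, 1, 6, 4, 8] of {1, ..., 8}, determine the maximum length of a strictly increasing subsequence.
3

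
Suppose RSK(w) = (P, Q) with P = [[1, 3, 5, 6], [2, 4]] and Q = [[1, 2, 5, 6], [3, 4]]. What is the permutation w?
2 4 1 3 5 6

Reverse the RSK construction: for i from n down to 1, find the cell of Q containing i, remove the entry at that cell from P, and reverse-bump it up through P; the value ejected from row 1 is w(i).

Step i=6: Q has 6 at row 1, column 4; remove that cell from P, ejecting 6. So w(6) = 6. P is now [[1, 3, 5], [2, 4]].
Step i=5: Q has 5 at row 1, column 3; remove that cell from P, ejecting 5. So w(5) = 5. P is now [[1, 3], [2, 4]].
Step i=4: Q has 4 at row 2, column 2; remove 4 from row 2 of P and reverse-bump: 4 enters row 1 and ejects 3. So w(4) = 3. P is now [[1, 4], [2]].
Step i=3: Q has 3 at row 2, column 1; remove 2 from row 2 of P and reverse-bump: 2 enters row 1 and ejects 1. So w(3) = 1. P is now [[2, 4]].
Step i=2: Q has 2 at row 1, column 2; remove that cell from P, ejecting 4. So w(2) = 4. P is now [[2]].
Step i=1: Q has 1 at row 1, column 1; remove that cell from P, ejecting 2. So w(1) = 2. P is now [].

So w = 2 4 1 3 5 6.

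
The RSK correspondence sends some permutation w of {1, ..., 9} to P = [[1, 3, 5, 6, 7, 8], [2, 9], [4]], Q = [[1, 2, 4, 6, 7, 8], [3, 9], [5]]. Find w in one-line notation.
2 4 3 5 1 6 7 9 8

Reverse the RSK construction: for i from n down to 1, find the cell of Q containing i, remove the entry at that cell from P, and reverse-bump it up through P; the value ejected from row 1 is w(i).

Step i=9: Q has 9 at row 2, column 2; remove 9 from row 2 of P and reverse-bump: 9 enters row 1 and ejects 8. So w(9) = 8. P is now [[1, 3, 5, 6, 7, 9], [2], [4]].
Step i=8: Q has 8 at row 1, column 6; remove that cell from P, ejecting 9. So w(8) = 9. P is now [[1, 3, 5, 6, 7], [2], [4]].
Step i=7: Q has 7 at row 1, column 5; remove that cell from P, ejecting 7. So w(7) = 7. P is now [[1, 3, 5, 6], [2], [4]].
Step i=6: Q has 6 at row 1, column 4; remove that cell from P, ejecting 6. So w(6) = 6. P is now [[1, 3, 5], [2], [4]].
Step i=5: Q has 5 at row 3, column 1; remove 4 from row 3 of P and reverse-bump: 4 enters row 2 and ejects 2; 2 enters row 1 and ejects 1. So w(5) = 1. P is now [[2, 3, 5], [4]].
Step i=4: Q has 4 at row 1, column 3; remove that cell from P, ejecting 5. So w(4) = 5. P is now [[2, 3], [4]].
Step i=3: Q has 3 at row 2, column 1; remove 4 from row 2 of P and reverse-bump: 4 enters row 1 and ejects 3. So w(3) = 3. P is now [[2, 4]].
Step i=2: Q has 2 at row 1, column 2; remove that cell from P, ejecting 4. So w(2) = 4. P is now [[2]].
Step i=1: Q has 1 at row 1, column 1; remove that cell from P, ejecting 2. So w(1) = 2. P is now [].

So w = 2 4 3 5 1 6 7 9 8.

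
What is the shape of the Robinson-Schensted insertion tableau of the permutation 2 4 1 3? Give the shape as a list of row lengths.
[2, 2]

RSK row insertion gives P = [[1, 3], [2, 4]], which has shape [2, 2].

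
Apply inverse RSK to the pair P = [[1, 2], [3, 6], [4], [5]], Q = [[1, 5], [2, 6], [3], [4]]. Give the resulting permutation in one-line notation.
5 4 3 1 6 2

Reverse the RSK construction: for i from n down to 1, find the cell of Q containing i, remove the entry at that cell from P, and reverse-bump it up through P; the value ejected from row 1 is w(i).

Step i=6: Q has 6 at row 2, column 2; remove 6 from row 2 of P and reverse-bump: 6 enters row 1 and ejects 2. So w(6) = 2. P is now [[1, 6], [3], [4], [5]].
Step i=5: Q has 5 at row 1, column 2; remove that cell from P, ejecting 6. So w(5) = 6. P is now [[1], [3], [4], [5]].
Step i=4: Q has 4 at row 4, column 1; remove 5 from row 4 of P and reverse-bump: 5 enters row 3 and ejects 4; 4 enters row 2 and ejects 3; 3 enters row 1 and ejects 1. So w(4) = 1. P is now [[3], [4], [5]].
Step i=3: Q has 3 at row 3, column 1; remove 5 from row 3 of P and reverse-bump: 5 enters row 2 and ejects 4; 4 enters row 1 and ejects 3. So w(3) = 3. P is now [[4], [5]].
Step i=2: Q has 2 at row 2, column 1; remove 5 from row 2 of P and reverse-bump: 5 enters row 1 and ejects 4. So w(2) = 4. P is now [[5]].
Step i=1: Q has 1 at row 1, column 1; remove that cell from P, ejecting 5. So w(1) = 5. P is now [].

So w = 5 4 3 1 6 2.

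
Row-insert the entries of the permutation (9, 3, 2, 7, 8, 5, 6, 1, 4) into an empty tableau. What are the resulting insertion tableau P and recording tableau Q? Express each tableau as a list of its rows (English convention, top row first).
P = [[1, 4, 6], [2, 5, 8], [3, 7], [9]], Q = [[1, 4, 5], [2, 6, 7], [3, 9], [8]]

Insert each entry of the permutation into P by Schensted row insertion, recording in Q the position of each new cell.

Insert 9: appended to row 1. P = [[9]].
Insert 3: 3 bumps 9 from row 1; 9 starts row 2. P = [[3], [9]].
Insert 2: 2 bumps 3 from row 1; 3 bumps 9 from row 2; 9 starts row 3. P = [[2], [3], [9]].
Insert 7: appended to row 1. P = [[2, 7], [3], [9]].
Insert 8: appended to row 1. P = [[2, 7, 8], [3], [9]].
Insert 5: 5 bumps 7 from row 1; 7 appends to row 2. P = [[2, 5, 8], [3, 7], [9]].
Insert 6: 6 bumps 8 from row 1; 8 appends to row 2. P = [[2, 5, 6], [3, 7, 8], [9]].
Insert 1: 1 bumps 2 from row 1; 2 bumps 3 from row 2; 3 bumps 9 from row 3; 9 starts row 4. P = [[1, 5, 6], [2, 7, 8], [3], [9]].
Insert 4: 4 bumps 5 from row 1; 5 bumps 7 from row 2; 7 appends to row 3. P = [[1, 4, 6], [2, 5, 8], [3, 7], [9]].

So P = [[1, 4, 6], [2, 5, 8], [3, 7], [9]], Q = [[1, 4, 5], [2, 6, 7], [3, 9], [8]].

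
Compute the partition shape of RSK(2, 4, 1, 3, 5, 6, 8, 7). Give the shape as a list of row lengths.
[5, 3]

Row-insert each entry into an empty tableau.

After inserting 2: P = [[2]].
After inserting 4: P = [[2, 4]].
After inserting 1: P = [[1, 4], [2]].
After inserting 3: P = [[1, 3], [2, 4]].
After inserting 5: P = [[1, 3, 5], [2, 4]].
After inserting 6: P = [[1, 3, 5, 6], [2, 4]].
After inserting 8: P = [[1, 3, 5, 6, 8], [2, 4]].
After inserting 7: P = [[1, 3, 5, 6, 7], [2, 4, 8]].

The final insertion tableau P = [[1, 3, 5, 6, 7], [2, 4, 8]] has shape [5, 3].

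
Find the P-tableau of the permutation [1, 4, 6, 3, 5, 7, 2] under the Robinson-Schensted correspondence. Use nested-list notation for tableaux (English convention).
Insert 1: appended to row 1. P = [[1]].
Insert 4: appended to row 1. P = [[1, 4]].
Insert 6: appended to row 1. P = [[1, 4, 6]].
Insert 3: 3 bumps 4 from row 1; 4 starts row 2. P = [[1, 3, 6], [4]].
Insert 5: 5 bumps 6 from row 1; 6 appends to row 2. P = [[1, 3, 5], [4, 6]].
Insert 7: appended to row 1. P = [[1, 3, 5, 7], [4, 6]].
Insert 2: 2 bumps 3 from row 1; 3 bumps 4 from row 2; 4 starts row 3. P = [[1, 2, 5, 7], [3, 6], [4]].

So P = [[1, 2, 5, 7], [3, 6], [4]].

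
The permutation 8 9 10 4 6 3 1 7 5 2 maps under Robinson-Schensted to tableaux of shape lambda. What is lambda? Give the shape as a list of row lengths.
Row-insert each entry into an empty tableau.

After inserting 8: P = [[8]].
After inserting 9: P = [[8, 9]].
After inserting 10: P = [[8, 9, 10]].
After inserting 4: P = [[4, 9, 10], [8]].
After inserting 6: P = [[4, 6, 10], [8, 9]].
After inserting 3: P = [[3, 6, 10], [4, 9], [8]].
After inserting 1: P = [[1, 6, 10], [3, 9], [4], [8]].
After inserting 7: P = [[1, 6, 7], [3, 9, 10], [4], [8]].
After inserting 5: P = [[1, 5, 7], [3, 6, 10], [4, 9], [8]].
After inserting 2: P = [[1, 2, 7], [3, 5, 10], [4, 6], [8, 9]].

The final insertion tableau P = [[1, 2, 7], [3, 5, 10], [4, 6], [8, 9]] has shape [3, 3, 2, 2].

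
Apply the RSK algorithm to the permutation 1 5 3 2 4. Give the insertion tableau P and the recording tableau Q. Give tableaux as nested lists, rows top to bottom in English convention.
Insert each entry of the permutation into P by Schensted row insertion, recording in Q the position of each new cell.

After inserting 1: P = [[1]].
After inserting 5: P = [[1, 5]].
After inserting 3: P = [[1, 3], [5]].
After inserting 2: P = [[1, 2], [3], [5]].
After inserting 4: P = [[1, 2, 4], [3], [5]].

So P = [[1, 2, 4], [3], [5]], Q = [[1, 2, 5], [3], [4]].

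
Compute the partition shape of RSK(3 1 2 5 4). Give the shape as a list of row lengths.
[3, 2]

RSK row insertion gives P = [[1, 2, 4], [3, 5]], which has shape [3, 2].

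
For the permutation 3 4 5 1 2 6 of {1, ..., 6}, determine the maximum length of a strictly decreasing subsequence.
2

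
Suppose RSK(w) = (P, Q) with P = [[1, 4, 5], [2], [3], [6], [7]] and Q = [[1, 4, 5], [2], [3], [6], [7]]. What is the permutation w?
Reverse the RSK construction: for i from n down to 1, find the cell of Q containing i, remove the entry at that cell from P, and reverse-bump it up through P; the value ejected from row 1 is w(i).

Step i=7: Q has 7 at row 5, column 1; remove 7 from row 5 of P and reverse-bump: 7 enters row 4 and ejects 6; 6 enters row 3 and ejects 3; 3 enters row 2 and ejects 2; 2 enters row 1 and ejects 1. So w(7) = 1. P is now [[2, 4, 5], [3], [6], [7]].
Step i=6: Q has 6 at row 4, column 1; remove 7 from row 4 of P and reverse-bump: 7 enters row 3 and ejects 6; 6 enters row 2 and ejects 3; 3 enters row 1 and ejects 2. So w(6) = 2. P is now [[3, 4, 5], [6], [7]].
Step i=5: Q has 5 at row 1, column 3; remove that cell from P, ejecting 5. So w(5) = 5. P is now [[3, 4], [6], [7]].
Step i=4: Q has 4 at row 1, column 2; remove that cell from P, ejecting 4. So w(4) = 4. P is now [[3], [6], [7]].
Step i=3: Q has 3 at row 3, column 1; remove 7 from row 3 of P and reverse-bump: 7 enters row 2 and ejects 6; 6 enters row 1 and ejects 3. So w(3) = 3. P is now [[6], [7]].
Step i=2: Q has 2 at row 2, column 1; remove 7 from row 2 of P and reverse-bump: 7 enters row 1 and ejects 6. So w(2) = 6. P is now [[7]].
Step i=1: Q has 1 at row 1, column 1; remove that cell from P, ejecting 7. So w(1) = 7. P is now [].

So w = 7 6 3 4 5 2 1.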